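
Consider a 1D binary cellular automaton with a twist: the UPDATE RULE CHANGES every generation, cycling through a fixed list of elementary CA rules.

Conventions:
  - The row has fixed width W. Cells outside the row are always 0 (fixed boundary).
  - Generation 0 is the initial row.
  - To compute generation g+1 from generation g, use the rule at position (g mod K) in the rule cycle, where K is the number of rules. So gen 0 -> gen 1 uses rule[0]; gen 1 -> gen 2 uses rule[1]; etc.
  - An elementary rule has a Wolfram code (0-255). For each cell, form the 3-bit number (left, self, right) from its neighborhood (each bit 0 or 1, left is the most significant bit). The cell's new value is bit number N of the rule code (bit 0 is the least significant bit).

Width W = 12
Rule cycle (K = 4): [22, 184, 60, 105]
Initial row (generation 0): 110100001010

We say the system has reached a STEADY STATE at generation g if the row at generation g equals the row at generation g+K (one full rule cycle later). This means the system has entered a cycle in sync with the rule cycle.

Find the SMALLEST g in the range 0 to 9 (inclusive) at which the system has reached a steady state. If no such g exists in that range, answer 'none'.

Answer: none

Derivation:
Gen 0: 110100001010
Gen 1 (rule 22): 000110011011
Gen 2 (rule 184): 000101010110
Gen 3 (rule 60): 000111111101
Gen 4 (rule 105): 110100000110
Gen 5 (rule 22): 000110001001
Gen 6 (rule 184): 000101000100
Gen 7 (rule 60): 000111100110
Gen 8 (rule 105): 110100100110
Gen 9 (rule 22): 000111111001
Gen 10 (rule 184): 000111110100
Gen 11 (rule 60): 000100001110
Gen 12 (rule 105): 110001101010
Gen 13 (rule 22): 001010001011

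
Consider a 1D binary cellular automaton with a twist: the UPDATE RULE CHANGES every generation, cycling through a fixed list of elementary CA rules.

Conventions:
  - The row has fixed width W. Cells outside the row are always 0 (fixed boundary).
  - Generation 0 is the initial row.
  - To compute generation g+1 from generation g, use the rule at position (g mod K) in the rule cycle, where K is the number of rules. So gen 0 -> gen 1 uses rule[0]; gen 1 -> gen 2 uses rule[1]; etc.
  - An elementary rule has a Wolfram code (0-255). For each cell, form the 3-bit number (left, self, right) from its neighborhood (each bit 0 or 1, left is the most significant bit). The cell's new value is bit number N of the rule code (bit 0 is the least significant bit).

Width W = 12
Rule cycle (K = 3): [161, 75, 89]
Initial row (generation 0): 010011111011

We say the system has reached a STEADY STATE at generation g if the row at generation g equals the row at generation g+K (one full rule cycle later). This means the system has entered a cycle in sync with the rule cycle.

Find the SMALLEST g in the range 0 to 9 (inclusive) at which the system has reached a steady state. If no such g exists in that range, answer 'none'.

Gen 0: 010011111011
Gen 1 (rule 161): 000001110100
Gen 2 (rule 75): 111111010001
Gen 3 (rule 89): 100001001100
Gen 4 (rule 161): 001100000001
Gen 5 (rule 75): 111101111110
Gen 6 (rule 89): 100101000011
Gen 7 (rule 161): 000010011000
Gen 8 (rule 75): 111100111011
Gen 9 (rule 89): 100110101011
Gen 10 (rule 161): 000001010100
Gen 11 (rule 75): 111110000001
Gen 12 (rule 89): 100011111100

Answer: none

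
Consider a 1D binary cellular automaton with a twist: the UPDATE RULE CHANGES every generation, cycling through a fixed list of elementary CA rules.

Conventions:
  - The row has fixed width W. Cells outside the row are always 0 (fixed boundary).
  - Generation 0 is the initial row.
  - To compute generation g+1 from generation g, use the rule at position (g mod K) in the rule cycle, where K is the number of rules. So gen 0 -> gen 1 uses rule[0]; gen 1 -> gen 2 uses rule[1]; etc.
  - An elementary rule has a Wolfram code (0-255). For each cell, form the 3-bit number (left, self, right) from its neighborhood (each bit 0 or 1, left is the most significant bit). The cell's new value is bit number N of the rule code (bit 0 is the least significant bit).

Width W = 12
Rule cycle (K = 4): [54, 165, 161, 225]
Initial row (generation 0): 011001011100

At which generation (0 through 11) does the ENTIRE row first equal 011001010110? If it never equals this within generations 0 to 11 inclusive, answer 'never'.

Gen 0: 011001011100
Gen 1 (rule 54): 100111100010
Gen 2 (rule 165): 100011001010
Gen 3 (rule 161): 001000000100
Gen 4 (rule 225): 100011110001
Gen 5 (rule 54): 110100001011
Gen 6 (rule 165): 001101101100
Gen 7 (rule 161): 100010010001
Gen 8 (rule 225): 001000000100
Gen 9 (rule 54): 011100001110
Gen 10 (rule 165): 001001100100
Gen 11 (rule 161): 100000000001

Answer: never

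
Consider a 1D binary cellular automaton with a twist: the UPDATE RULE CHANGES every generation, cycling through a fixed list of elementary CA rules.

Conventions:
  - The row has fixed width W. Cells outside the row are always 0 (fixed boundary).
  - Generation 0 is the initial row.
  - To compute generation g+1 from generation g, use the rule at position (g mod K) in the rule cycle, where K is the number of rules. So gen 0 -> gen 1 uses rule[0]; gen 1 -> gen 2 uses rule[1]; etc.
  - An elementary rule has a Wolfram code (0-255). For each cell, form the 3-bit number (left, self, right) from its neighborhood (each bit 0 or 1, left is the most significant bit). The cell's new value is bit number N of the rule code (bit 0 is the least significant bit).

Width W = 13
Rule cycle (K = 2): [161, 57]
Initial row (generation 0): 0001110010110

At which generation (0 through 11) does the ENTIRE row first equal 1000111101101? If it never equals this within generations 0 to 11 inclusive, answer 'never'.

Answer: never

Derivation:
Gen 0: 0001110010110
Gen 1 (rule 161): 1100100001000
Gen 2 (rule 57): 1010011100111
Gen 3 (rule 161): 0100001000010
Gen 4 (rule 57): 0011100111001
Gen 5 (rule 161): 1001000010000
Gen 6 (rule 57): 0100111001111
Gen 7 (rule 161): 0000010000110
Gen 8 (rule 57): 1111001110101
Gen 9 (rule 161): 0110000101010
Gen 10 (rule 57): 0101110010101
Gen 11 (rule 161): 0010100001010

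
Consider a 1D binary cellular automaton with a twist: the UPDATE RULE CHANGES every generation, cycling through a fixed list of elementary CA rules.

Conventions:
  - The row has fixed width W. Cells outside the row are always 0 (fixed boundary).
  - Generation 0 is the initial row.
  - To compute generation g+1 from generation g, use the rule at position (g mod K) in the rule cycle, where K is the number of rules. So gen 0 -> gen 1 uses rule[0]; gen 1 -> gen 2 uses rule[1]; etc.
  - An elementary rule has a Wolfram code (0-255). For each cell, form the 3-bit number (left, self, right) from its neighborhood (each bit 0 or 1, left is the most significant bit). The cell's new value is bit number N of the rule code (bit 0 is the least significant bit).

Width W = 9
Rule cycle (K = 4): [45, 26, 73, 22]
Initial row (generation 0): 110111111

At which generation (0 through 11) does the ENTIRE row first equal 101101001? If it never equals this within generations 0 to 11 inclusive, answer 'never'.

Answer: never

Derivation:
Gen 0: 110111111
Gen 1 (rule 45): 101100000
Gen 2 (rule 26): 001010000
Gen 3 (rule 73): 100000111
Gen 4 (rule 22): 110001000
Gen 5 (rule 45): 100101011
Gen 6 (rule 26): 011000010
Gen 7 (rule 73): 011011000
Gen 8 (rule 22): 100000100
Gen 9 (rule 45): 101110101
Gen 10 (rule 26): 001000000
Gen 11 (rule 73): 100011111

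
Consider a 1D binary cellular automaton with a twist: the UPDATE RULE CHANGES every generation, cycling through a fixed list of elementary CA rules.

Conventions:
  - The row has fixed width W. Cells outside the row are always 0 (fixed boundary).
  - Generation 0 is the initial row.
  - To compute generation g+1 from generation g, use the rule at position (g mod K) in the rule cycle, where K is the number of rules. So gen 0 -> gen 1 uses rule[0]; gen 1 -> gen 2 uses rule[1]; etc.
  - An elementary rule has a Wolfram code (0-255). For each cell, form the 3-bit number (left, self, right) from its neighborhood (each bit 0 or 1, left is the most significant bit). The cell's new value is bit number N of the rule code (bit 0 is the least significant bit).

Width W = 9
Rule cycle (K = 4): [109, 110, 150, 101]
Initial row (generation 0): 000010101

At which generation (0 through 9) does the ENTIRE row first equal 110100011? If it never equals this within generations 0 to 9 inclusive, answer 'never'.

Answer: never

Derivation:
Gen 0: 000010101
Gen 1 (rule 109): 111011111
Gen 2 (rule 110): 101110001
Gen 3 (rule 150): 100101011
Gen 4 (rule 101): 100111101
Gen 5 (rule 109): 100100111
Gen 6 (rule 110): 101101101
Gen 7 (rule 150): 100000001
Gen 8 (rule 101): 101111101
Gen 9 (rule 109): 111000111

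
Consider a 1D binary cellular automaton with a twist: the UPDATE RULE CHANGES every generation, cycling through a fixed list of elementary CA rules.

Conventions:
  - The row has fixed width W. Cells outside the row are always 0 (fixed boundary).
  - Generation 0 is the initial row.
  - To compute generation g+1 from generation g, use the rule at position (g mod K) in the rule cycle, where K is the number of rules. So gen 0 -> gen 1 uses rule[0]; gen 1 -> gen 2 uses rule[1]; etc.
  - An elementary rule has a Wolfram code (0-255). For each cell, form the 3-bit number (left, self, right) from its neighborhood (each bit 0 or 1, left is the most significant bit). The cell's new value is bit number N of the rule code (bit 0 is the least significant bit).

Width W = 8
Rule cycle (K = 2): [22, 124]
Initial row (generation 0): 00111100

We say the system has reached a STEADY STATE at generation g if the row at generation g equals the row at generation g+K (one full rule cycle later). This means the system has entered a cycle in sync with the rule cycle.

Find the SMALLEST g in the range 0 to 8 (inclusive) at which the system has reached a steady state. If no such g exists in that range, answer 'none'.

Gen 0: 00111100
Gen 1 (rule 22): 01000010
Gen 2 (rule 124): 01100011
Gen 3 (rule 22): 10010100
Gen 4 (rule 124): 11011110
Gen 5 (rule 22): 00000001
Gen 6 (rule 124): 00000001
Gen 7 (rule 22): 00000011
Gen 8 (rule 124): 00000011
Gen 9 (rule 22): 00000100
Gen 10 (rule 124): 00000110

Answer: none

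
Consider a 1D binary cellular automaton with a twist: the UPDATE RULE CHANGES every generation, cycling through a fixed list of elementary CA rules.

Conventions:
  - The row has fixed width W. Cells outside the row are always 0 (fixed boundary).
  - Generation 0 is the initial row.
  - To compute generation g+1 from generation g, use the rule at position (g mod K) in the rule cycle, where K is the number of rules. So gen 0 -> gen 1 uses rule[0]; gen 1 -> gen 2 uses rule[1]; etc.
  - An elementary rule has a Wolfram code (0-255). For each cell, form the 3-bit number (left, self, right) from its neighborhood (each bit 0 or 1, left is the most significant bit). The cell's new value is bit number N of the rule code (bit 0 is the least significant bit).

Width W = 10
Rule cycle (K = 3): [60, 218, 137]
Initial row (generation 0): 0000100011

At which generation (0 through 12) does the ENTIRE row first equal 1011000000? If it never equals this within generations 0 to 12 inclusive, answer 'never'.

Answer: 6

Derivation:
Gen 0: 0000100011
Gen 1 (rule 60): 0000110010
Gen 2 (rule 218): 0001111101
Gen 3 (rule 137): 1101111000
Gen 4 (rule 60): 1011000100
Gen 5 (rule 218): 0011101010
Gen 6 (rule 137): 1011000000
Gen 7 (rule 60): 1110100000
Gen 8 (rule 218): 1110010000
Gen 9 (rule 137): 1100000111
Gen 10 (rule 60): 1010000100
Gen 11 (rule 218): 0001001010
Gen 12 (rule 137): 1100000000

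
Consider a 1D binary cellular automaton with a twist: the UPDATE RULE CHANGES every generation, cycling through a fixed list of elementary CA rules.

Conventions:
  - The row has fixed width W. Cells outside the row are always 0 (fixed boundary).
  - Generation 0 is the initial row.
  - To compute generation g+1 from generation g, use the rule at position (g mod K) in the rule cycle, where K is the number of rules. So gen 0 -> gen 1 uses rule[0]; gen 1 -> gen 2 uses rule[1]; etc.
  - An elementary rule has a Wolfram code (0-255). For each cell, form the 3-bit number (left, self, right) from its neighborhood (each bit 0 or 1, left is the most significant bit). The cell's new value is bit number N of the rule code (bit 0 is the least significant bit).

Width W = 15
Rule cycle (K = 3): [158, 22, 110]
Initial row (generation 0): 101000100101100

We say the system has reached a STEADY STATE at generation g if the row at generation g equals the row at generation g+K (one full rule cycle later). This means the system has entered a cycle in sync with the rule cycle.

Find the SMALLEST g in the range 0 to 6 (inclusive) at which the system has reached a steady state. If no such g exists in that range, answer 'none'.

Gen 0: 101000100101100
Gen 1 (rule 158): 101101111101010
Gen 2 (rule 22): 100000000001011
Gen 3 (rule 110): 100000000011111
Gen 4 (rule 158): 110000000111110
Gen 5 (rule 22): 001000001000001
Gen 6 (rule 110): 011000011000011
Gen 7 (rule 158): 110100110100110
Gen 8 (rule 22): 000111000111001
Gen 9 (rule 110): 001101001101011

Answer: none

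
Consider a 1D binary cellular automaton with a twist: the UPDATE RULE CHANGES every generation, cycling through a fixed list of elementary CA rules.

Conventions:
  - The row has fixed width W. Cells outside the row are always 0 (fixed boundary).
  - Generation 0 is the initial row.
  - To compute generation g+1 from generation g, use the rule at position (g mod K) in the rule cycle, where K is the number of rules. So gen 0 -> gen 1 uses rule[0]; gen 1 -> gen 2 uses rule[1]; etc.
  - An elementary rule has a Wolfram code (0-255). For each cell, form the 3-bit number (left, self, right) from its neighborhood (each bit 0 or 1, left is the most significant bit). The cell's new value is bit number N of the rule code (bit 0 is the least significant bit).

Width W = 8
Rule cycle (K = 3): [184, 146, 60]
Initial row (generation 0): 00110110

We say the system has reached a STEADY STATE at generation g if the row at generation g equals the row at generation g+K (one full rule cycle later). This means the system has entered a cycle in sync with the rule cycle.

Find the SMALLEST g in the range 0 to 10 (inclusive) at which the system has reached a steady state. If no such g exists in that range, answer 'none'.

Gen 0: 00110110
Gen 1 (rule 184): 00101101
Gen 2 (rule 146): 01000000
Gen 3 (rule 60): 01100000
Gen 4 (rule 184): 01010000
Gen 5 (rule 146): 10001000
Gen 6 (rule 60): 11001100
Gen 7 (rule 184): 10101010
Gen 8 (rule 146): 00000001
Gen 9 (rule 60): 00000001
Gen 10 (rule 184): 00000000
Gen 11 (rule 146): 00000000
Gen 12 (rule 60): 00000000
Gen 13 (rule 184): 00000000

Answer: 10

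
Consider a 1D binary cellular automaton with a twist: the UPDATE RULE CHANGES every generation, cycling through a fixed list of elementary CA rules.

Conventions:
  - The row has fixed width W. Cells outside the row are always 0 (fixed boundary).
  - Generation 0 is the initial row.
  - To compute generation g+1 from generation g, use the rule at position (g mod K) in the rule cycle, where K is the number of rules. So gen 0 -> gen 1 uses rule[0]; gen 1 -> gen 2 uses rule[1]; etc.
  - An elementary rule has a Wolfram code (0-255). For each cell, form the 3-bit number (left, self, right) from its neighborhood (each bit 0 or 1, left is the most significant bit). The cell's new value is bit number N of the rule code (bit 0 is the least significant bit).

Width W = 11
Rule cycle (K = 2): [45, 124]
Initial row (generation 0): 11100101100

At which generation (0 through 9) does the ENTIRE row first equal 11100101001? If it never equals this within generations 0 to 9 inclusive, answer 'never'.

Answer: never

Derivation:
Gen 0: 11100101100
Gen 1 (rule 45): 10000111001
Gen 2 (rule 124): 11000101101
Gen 3 (rule 45): 10010111011
Gen 4 (rule 124): 11011101111
Gen 5 (rule 45): 10110011000
Gen 6 (rule 124): 11111011100
Gen 7 (rule 45): 10000110001
Gen 8 (rule 124): 11000111001
Gen 9 (rule 45): 10010100001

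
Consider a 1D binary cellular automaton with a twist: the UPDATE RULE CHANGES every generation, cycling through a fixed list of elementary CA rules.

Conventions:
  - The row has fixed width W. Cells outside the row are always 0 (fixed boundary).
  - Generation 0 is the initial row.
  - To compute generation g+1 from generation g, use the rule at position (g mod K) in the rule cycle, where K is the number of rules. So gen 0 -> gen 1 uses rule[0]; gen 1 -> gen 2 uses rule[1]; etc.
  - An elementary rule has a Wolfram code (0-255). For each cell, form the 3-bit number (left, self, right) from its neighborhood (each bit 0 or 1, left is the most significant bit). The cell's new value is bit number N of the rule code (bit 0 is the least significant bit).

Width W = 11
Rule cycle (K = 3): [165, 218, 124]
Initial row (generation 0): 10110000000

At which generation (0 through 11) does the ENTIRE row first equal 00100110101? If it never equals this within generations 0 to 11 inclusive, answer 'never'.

Answer: never

Derivation:
Gen 0: 10110000000
Gen 1 (rule 165): 11000111111
Gen 2 (rule 218): 11101111111
Gen 3 (rule 124): 10111000001
Gen 4 (rule 165): 11010011101
Gen 5 (rule 218): 11001111100
Gen 6 (rule 124): 11101000110
Gen 7 (rule 165): 01011010000
Gen 8 (rule 218): 10011001000
Gen 9 (rule 124): 11011101100
Gen 10 (rule 165): 00101010001
Gen 11 (rule 218): 01000001010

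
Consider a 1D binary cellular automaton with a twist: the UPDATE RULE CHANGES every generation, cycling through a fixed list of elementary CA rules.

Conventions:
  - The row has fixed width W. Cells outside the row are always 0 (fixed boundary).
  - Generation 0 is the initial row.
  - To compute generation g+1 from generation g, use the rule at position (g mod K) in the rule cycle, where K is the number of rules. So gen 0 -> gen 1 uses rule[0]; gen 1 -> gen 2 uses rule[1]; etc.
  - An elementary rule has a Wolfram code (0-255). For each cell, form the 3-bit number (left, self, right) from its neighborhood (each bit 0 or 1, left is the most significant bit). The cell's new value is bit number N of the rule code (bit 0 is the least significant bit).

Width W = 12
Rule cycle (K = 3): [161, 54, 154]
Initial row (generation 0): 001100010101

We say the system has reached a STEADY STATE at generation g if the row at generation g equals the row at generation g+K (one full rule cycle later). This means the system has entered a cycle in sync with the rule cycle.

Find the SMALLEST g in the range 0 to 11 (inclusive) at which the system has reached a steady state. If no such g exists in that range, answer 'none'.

Answer: none

Derivation:
Gen 0: 001100010101
Gen 1 (rule 161): 100001001010
Gen 2 (rule 54): 110011111111
Gen 3 (rule 154): 101111111110
Gen 4 (rule 161): 010111111100
Gen 5 (rule 54): 111000000010
Gen 6 (rule 154): 110100000101
Gen 7 (rule 161): 001001110010
Gen 8 (rule 54): 011110001111
Gen 9 (rule 154): 111101011110
Gen 10 (rule 161): 011010101100
Gen 11 (rule 54): 100111110010
Gen 12 (rule 154): 011111101101
Gen 13 (rule 161): 001111010010
Gen 14 (rule 54): 010000111111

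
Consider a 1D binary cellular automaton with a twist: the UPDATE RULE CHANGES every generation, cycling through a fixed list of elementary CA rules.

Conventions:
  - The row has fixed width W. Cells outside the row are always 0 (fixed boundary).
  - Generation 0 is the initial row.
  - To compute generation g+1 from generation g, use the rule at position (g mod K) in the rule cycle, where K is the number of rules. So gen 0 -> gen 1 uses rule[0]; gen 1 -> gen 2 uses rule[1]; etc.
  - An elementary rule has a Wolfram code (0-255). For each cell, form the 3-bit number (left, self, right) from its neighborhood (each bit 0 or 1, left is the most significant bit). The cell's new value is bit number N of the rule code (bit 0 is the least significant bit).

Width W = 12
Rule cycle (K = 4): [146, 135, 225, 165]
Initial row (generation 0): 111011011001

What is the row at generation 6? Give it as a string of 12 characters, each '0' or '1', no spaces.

Answer: 111011101110

Derivation:
Gen 0: 111011011001
Gen 1 (rule 146): 010000000110
Gen 2 (rule 135): 110111111000
Gen 3 (rule 225): 011011111011
Gen 4 (rule 165): 000101110100
Gen 5 (rule 146): 001000100010
Gen 6 (rule 135): 111011101110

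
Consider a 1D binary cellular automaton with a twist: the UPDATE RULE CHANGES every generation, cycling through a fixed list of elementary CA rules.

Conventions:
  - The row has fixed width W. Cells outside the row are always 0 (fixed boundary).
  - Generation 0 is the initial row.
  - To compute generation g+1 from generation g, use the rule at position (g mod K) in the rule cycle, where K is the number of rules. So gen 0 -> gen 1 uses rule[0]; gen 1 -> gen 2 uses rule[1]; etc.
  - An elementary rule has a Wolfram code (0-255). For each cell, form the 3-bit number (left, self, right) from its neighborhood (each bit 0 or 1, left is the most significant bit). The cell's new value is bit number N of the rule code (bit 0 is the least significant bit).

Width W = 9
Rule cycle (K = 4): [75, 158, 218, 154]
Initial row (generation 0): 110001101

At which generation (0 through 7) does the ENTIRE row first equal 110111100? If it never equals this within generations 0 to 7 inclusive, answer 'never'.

Gen 0: 110001101
Gen 1 (rule 75): 110111100
Gen 2 (rule 158): 100111010
Gen 3 (rule 218): 011111001
Gen 4 (rule 154): 111110110
Gen 5 (rule 75): 100010110
Gen 6 (rule 158): 110110101
Gen 7 (rule 218): 110110000

Answer: 1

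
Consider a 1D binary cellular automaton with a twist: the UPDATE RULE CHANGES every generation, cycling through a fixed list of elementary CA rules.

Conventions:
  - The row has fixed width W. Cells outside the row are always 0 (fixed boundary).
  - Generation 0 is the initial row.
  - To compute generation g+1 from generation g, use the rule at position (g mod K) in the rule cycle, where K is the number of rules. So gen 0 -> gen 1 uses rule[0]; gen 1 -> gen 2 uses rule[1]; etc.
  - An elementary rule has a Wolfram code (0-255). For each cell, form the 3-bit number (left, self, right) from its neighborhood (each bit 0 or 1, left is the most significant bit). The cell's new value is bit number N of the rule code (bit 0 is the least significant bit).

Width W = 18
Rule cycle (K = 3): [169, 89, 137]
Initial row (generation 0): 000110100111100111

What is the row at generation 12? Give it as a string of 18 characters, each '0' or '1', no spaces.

Answer: 000001100010011010

Derivation:
Gen 0: 000110100111100111
Gen 1 (rule 169): 110101000111000110
Gen 2 (rule 89): 110000110101110111
Gen 3 (rule 137): 100110100001100110
Gen 4 (rule 169): 000101001101000100
Gen 5 (rule 89): 110000101100110011
Gen 6 (rule 137): 100110001000100010
Gen 7 (rule 169): 000100100010001000
Gen 8 (rule 89): 110010011001100111
Gen 9 (rule 137): 100000010001000110
Gen 10 (rule 169): 001111000100010100
Gen 11 (rule 89): 101001110011000011
Gen 12 (rule 137): 000001100010011010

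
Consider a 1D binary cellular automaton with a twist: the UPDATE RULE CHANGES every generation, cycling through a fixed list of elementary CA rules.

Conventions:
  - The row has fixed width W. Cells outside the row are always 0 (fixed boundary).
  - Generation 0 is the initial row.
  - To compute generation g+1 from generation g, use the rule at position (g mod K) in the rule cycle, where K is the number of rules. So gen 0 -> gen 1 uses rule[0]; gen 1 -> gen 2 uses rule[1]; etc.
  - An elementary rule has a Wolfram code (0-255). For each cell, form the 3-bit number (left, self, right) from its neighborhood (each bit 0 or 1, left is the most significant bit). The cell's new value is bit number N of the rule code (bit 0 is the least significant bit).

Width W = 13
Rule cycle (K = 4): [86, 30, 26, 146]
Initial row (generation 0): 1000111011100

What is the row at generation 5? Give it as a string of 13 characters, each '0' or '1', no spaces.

Answer: 1010110110110

Derivation:
Gen 0: 1000111011100
Gen 1 (rule 86): 1101001000110
Gen 2 (rule 30): 1001111101101
Gen 3 (rule 26): 0111000001000
Gen 4 (rule 146): 1010100010100
Gen 5 (rule 86): 1010110110110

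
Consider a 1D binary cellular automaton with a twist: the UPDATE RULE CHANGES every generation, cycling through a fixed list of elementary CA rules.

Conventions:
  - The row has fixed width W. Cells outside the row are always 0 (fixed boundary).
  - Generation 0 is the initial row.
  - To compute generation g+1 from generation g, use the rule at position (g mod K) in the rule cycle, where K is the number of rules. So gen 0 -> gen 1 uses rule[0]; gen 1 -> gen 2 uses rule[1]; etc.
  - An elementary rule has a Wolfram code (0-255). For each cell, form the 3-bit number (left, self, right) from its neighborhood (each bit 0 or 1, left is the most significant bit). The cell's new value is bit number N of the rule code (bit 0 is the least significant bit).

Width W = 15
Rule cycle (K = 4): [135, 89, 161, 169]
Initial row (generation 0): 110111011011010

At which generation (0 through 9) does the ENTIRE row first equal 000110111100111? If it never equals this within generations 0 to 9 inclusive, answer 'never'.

Answer: 4

Derivation:
Gen 0: 110111011011010
Gen 1 (rule 135): 000010000000010
Gen 2 (rule 89): 111001111111001
Gen 3 (rule 161): 010000111110000
Gen 4 (rule 169): 000110111100111
Gen 5 (rule 135): 111000011001010
Gen 6 (rule 89): 101111011100001
Gen 7 (rule 161): 010110101001100
Gen 8 (rule 169): 001101010001001
Gen 9 (rule 135): 110001010111011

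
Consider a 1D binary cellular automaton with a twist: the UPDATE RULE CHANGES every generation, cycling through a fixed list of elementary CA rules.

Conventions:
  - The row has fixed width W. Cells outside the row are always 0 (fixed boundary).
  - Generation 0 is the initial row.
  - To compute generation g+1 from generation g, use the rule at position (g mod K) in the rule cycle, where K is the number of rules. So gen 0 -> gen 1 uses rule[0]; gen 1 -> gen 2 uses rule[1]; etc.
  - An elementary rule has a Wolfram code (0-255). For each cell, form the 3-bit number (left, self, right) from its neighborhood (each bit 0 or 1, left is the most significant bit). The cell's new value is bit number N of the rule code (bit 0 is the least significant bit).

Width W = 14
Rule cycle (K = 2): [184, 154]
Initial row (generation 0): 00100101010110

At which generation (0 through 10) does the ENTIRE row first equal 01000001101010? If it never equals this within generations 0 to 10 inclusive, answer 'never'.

Gen 0: 00100101010110
Gen 1 (rule 184): 00010010101101
Gen 2 (rule 154): 00101100001000
Gen 3 (rule 184): 00011010000100
Gen 4 (rule 154): 00110001001010
Gen 5 (rule 184): 00101000100101
Gen 6 (rule 154): 01000101011000
Gen 7 (rule 184): 00100010110100
Gen 8 (rule 154): 01010100100010
Gen 9 (rule 184): 00101010010001
Gen 10 (rule 154): 01000001101010

Answer: 10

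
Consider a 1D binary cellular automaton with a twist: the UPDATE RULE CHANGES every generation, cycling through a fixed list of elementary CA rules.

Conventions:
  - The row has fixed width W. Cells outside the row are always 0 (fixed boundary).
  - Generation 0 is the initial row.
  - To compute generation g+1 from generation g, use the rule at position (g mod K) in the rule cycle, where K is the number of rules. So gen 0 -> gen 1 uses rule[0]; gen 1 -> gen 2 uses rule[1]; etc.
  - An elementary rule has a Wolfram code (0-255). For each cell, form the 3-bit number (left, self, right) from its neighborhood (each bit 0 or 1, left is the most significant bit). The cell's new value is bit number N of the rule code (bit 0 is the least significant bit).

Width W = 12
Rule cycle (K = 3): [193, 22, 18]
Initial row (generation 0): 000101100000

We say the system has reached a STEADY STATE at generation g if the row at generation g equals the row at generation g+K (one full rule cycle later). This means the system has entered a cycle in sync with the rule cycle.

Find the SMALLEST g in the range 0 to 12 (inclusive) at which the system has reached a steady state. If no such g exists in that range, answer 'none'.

Answer: 9

Derivation:
Gen 0: 000101100000
Gen 1 (rule 193): 110000101111
Gen 2 (rule 22): 001001100000
Gen 3 (rule 18): 010110010000
Gen 4 (rule 193): 000010000111
Gen 5 (rule 22): 000111001000
Gen 6 (rule 18): 001000110100
Gen 7 (rule 193): 100010010001
Gen 8 (rule 22): 110111111011
Gen 9 (rule 18): 000000000000
Gen 10 (rule 193): 111111111111
Gen 11 (rule 22): 000000000000
Gen 12 (rule 18): 000000000000
Gen 13 (rule 193): 111111111111
Gen 14 (rule 22): 000000000000
Gen 15 (rule 18): 000000000000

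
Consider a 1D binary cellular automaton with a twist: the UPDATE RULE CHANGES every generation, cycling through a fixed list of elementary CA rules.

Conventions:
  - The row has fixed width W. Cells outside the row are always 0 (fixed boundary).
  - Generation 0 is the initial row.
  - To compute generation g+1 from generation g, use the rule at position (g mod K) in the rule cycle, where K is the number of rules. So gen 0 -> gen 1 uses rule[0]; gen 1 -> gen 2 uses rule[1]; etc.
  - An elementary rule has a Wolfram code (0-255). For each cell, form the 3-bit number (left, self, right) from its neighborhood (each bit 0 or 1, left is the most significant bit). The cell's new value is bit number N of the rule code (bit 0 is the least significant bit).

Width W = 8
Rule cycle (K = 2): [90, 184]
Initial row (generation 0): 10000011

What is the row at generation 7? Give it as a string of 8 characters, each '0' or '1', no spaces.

Gen 0: 10000011
Gen 1 (rule 90): 01000111
Gen 2 (rule 184): 00100110
Gen 3 (rule 90): 01011111
Gen 4 (rule 184): 00111110
Gen 5 (rule 90): 01100011
Gen 6 (rule 184): 01010010
Gen 7 (rule 90): 10001101

Answer: 10001101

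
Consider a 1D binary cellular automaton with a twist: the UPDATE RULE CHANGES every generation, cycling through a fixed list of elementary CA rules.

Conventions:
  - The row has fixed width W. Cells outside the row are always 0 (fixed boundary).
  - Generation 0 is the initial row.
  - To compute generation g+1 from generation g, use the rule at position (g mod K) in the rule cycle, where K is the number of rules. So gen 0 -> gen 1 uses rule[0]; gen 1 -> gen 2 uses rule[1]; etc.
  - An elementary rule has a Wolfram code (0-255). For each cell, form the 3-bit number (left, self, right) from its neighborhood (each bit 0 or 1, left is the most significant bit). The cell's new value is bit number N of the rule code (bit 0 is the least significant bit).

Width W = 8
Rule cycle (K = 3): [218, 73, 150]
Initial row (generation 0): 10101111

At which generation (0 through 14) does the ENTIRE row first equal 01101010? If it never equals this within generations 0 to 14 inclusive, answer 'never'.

Answer: never

Derivation:
Gen 0: 10101111
Gen 1 (rule 218): 00001111
Gen 2 (rule 73): 11101001
Gen 3 (rule 150): 01001111
Gen 4 (rule 218): 10111111
Gen 5 (rule 73): 00100001
Gen 6 (rule 150): 01110011
Gen 7 (rule 218): 11111111
Gen 8 (rule 73): 10000001
Gen 9 (rule 150): 11000011
Gen 10 (rule 218): 11100111
Gen 11 (rule 73): 10100101
Gen 12 (rule 150): 10111101
Gen 13 (rule 218): 00111100
Gen 14 (rule 73): 10100101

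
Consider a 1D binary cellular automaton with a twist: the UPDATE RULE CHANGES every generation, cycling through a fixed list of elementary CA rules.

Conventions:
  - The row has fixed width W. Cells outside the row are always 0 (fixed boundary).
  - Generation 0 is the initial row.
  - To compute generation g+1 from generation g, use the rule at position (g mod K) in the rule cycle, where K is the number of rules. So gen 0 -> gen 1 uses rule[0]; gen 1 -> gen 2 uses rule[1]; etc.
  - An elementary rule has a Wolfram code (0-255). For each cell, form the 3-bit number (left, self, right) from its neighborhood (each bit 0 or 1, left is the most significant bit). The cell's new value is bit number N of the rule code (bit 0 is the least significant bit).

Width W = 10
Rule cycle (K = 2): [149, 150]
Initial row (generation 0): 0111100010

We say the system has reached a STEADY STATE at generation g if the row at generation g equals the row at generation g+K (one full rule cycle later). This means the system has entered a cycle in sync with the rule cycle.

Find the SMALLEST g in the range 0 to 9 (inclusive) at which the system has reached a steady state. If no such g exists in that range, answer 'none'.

Answer: none

Derivation:
Gen 0: 0111100010
Gen 1 (rule 149): 0011011011
Gen 2 (rule 150): 0100000000
Gen 3 (rule 149): 0111111111
Gen 4 (rule 150): 1011111110
Gen 5 (rule 149): 1001111101
Gen 6 (rule 150): 1110111001
Gen 7 (rule 149): 0100010101
Gen 8 (rule 150): 1110110101
Gen 9 (rule 149): 0100000101
Gen 10 (rule 150): 1110001101
Gen 11 (rule 149): 0101100001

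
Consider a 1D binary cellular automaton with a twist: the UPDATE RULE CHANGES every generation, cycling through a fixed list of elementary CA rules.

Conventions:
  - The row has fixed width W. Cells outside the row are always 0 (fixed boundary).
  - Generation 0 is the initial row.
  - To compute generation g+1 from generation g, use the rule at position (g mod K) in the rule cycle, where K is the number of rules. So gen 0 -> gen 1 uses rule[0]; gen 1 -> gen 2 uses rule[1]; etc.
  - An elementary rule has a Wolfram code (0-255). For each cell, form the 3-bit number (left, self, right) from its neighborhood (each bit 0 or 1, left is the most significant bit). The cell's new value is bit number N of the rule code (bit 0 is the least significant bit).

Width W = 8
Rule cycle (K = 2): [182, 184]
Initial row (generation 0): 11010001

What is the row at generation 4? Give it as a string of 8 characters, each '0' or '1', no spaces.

Answer: 00100100

Derivation:
Gen 0: 11010001
Gen 1 (rule 182): 00111011
Gen 2 (rule 184): 00110110
Gen 3 (rule 182): 01001001
Gen 4 (rule 184): 00100100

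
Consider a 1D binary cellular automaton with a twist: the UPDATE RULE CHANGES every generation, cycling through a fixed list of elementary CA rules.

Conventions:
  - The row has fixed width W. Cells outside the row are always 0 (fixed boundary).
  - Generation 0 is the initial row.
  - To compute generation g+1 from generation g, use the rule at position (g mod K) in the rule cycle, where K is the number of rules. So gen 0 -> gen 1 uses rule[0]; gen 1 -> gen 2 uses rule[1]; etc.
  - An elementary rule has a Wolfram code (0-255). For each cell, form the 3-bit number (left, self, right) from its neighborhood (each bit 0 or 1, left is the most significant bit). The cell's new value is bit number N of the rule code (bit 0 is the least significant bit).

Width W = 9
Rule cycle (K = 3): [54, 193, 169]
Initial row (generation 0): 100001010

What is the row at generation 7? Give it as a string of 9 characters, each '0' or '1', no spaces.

Gen 0: 100001010
Gen 1 (rule 54): 110011111
Gen 2 (rule 193): 010001111
Gen 3 (rule 169): 000101110
Gen 4 (rule 54): 001110001
Gen 5 (rule 193): 100110100
Gen 6 (rule 169): 000101001
Gen 7 (rule 54): 001111111

Answer: 001111111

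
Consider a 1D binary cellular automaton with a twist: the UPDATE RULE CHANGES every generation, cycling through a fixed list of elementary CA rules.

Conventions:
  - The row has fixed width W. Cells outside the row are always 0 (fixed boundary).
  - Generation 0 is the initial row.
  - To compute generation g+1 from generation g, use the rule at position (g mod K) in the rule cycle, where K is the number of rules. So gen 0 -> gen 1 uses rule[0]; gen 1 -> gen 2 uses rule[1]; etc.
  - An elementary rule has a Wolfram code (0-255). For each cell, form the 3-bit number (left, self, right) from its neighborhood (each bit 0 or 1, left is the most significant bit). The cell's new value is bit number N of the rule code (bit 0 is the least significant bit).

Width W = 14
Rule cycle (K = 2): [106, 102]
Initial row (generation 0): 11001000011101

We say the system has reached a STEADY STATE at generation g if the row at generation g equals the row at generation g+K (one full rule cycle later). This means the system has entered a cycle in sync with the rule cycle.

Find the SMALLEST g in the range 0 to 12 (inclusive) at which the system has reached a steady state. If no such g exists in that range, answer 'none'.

Answer: none

Derivation:
Gen 0: 11001000011101
Gen 1 (rule 106): 11010000110110
Gen 2 (rule 102): 01110001011010
Gen 3 (rule 106): 11010010111100
Gen 4 (rule 102): 01110111000100
Gen 5 (rule 106): 11011101001000
Gen 6 (rule 102): 01100111011000
Gen 7 (rule 106): 11101101111000
Gen 8 (rule 102): 00110110001000
Gen 9 (rule 106): 01111110010000
Gen 10 (rule 102): 10000010110000
Gen 11 (rule 106): 00000101110000
Gen 12 (rule 102): 00001110010000
Gen 13 (rule 106): 00011010100000
Gen 14 (rule 102): 00101111100000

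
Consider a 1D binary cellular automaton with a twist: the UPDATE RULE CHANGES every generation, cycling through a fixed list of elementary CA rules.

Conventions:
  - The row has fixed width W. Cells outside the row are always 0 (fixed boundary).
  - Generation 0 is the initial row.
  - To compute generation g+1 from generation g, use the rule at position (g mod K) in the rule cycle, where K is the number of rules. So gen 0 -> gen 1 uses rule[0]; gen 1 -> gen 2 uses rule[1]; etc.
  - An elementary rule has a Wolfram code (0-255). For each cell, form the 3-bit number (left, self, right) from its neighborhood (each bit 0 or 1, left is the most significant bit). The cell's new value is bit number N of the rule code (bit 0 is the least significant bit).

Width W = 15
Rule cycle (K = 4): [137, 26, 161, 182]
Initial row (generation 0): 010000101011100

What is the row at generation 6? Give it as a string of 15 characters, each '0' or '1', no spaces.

Gen 0: 010000101011100
Gen 1 (rule 137): 000110000011001
Gen 2 (rule 26): 001101000110110
Gen 3 (rule 161): 100010010001000
Gen 4 (rule 182): 110111111011100
Gen 5 (rule 137): 100111110011001
Gen 6 (rule 26): 011100001110110

Answer: 011100001110110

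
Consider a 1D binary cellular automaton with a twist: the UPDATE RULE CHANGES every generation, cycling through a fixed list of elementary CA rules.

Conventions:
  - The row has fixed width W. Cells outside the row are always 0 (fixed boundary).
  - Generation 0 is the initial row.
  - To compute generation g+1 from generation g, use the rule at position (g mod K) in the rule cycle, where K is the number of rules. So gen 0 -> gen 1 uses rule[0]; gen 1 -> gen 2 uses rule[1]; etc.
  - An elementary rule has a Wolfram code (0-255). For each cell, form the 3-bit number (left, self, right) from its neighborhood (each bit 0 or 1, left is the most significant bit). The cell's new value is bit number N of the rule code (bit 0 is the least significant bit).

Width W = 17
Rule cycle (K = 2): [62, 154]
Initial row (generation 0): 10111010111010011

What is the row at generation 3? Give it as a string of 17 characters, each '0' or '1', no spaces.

Answer: 10110000110000011

Derivation:
Gen 0: 10111010111010011
Gen 1 (rule 62): 11100111100111110
Gen 2 (rule 154): 11011111011111101
Gen 3 (rule 62): 10110000110000011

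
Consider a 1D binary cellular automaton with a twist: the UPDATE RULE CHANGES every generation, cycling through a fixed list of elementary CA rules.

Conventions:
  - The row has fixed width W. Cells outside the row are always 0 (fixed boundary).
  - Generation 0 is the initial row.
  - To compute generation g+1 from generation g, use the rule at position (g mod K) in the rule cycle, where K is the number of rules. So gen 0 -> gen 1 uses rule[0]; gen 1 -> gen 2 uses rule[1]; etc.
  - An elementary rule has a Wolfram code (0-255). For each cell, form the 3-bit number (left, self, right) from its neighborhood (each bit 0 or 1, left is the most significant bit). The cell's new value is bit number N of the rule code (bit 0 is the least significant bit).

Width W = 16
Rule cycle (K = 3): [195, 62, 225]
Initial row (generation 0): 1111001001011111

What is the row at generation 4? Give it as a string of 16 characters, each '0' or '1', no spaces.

Gen 0: 1111001001011111
Gen 1 (rule 195): 0111010010001111
Gen 2 (rule 62): 1100111111011000
Gen 3 (rule 225): 0100011111101011
Gen 4 (rule 195): 1001101111100001

Answer: 1001101111100001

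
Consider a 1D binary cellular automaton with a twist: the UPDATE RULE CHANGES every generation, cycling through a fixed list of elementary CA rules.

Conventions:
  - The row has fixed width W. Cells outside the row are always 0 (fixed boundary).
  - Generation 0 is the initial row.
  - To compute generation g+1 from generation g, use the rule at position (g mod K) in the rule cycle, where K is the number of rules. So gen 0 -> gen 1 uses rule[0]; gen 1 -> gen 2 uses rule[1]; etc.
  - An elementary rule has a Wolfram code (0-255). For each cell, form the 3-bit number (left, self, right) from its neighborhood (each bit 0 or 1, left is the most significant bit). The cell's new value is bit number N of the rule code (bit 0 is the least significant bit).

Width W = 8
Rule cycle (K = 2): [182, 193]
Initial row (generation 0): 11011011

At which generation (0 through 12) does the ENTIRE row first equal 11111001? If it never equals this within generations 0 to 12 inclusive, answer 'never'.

Gen 0: 11011011
Gen 1 (rule 182): 00100100
Gen 2 (rule 193): 10000001
Gen 3 (rule 182): 11000011
Gen 4 (rule 193): 01011001
Gen 5 (rule 182): 11100111
Gen 6 (rule 193): 01100011
Gen 7 (rule 182): 10010100
Gen 8 (rule 193): 00000001
Gen 9 (rule 182): 00000011
Gen 10 (rule 193): 11111001
Gen 11 (rule 182): 01110111
Gen 12 (rule 193): 00110011

Answer: 10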